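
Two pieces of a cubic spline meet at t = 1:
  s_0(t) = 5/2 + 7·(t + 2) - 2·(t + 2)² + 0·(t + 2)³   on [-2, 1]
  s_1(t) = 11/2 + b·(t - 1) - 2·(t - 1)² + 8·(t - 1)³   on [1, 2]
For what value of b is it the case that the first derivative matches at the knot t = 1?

s_0'(t) = 7 - 4·(t + 2) + 0·(t + 2)², so s_0'(1) = -5. On the right, s_1'(1) = b, so b = -5.

-5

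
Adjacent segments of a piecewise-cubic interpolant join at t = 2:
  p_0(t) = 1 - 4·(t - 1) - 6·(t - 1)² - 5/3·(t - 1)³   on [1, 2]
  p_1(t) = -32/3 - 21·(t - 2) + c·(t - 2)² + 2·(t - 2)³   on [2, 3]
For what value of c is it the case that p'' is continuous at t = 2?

-11

p_0''(t) = -12 - 10·(t - 1), so p_0''(2) = -22. On the right, p_1''(2) = 2c, so c = -11.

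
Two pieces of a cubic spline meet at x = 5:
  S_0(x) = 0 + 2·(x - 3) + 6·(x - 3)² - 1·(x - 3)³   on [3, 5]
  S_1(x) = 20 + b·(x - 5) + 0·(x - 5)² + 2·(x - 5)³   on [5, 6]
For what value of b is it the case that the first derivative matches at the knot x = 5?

S_0'(x) = 2 + 12·(x - 3) - 3·(x - 3)², so S_0'(5) = 14. On the right, S_1'(5) = b, so b = 14.

14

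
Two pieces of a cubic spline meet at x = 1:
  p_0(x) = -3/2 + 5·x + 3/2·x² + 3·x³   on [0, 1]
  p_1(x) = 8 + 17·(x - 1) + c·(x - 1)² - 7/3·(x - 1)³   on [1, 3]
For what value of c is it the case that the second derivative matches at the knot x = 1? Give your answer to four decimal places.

10.5000

p_0''(x) = 3 + 18·x, so p_0''(1) = 21. On the right, p_1''(1) = 2c, so c = 21/2.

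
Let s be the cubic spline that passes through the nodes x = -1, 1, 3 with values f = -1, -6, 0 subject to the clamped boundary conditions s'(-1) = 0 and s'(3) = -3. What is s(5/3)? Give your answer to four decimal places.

Let M_i = s''(x_i). Step sizes h_i = 2, 2; slopes of the chords Δ_i = (y_(i+1) - y_i)/h_i = -5/2, 3.
  2·M_0 + 8·M_1 + 2·M_2 = 6(Δ_1 - Δ_0) = 33
Clamped end conditions give two more equations: 2h_0·M_0 + h_0·M_1 = 6(Δ_0 - s'(-1)) = -15 and h_1·M_1 + 2h_1·M_2 = 6(s'(3) - Δ_1) = -36.
Solving the tridiagonal system: M_0 = -69/8, M_1 = 39/4, M_2 = -111/8.
On [1, 3], s(x) = -6 + 9/8·(x - 1) + 39/8·(x - 1)² - 63/32·(x - 1)³.
With (x - 1) = 2/3: s(5/3) = -11/3.

-3.6667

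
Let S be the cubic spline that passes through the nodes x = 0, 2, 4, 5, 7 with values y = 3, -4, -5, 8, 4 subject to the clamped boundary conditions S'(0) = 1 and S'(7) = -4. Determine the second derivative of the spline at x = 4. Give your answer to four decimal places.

Write m_i for S''(x_i). With h_i = 2, 2, 1, 2 and divided differences Δ_i = -7/2, -1/2, 13, -2, the continuity of S' gives the tridiagonal system
  2·m_0 + 8·m_1 + 2·m_2 = 6(Δ_1 - Δ_0) = 18
  2·m_1 + 6·m_2 + 1·m_3 = 6(Δ_2 - Δ_1) = 81
  1·m_2 + 6·m_3 + 2·m_4 = 6(Δ_3 - Δ_2) = -90
Clamped end conditions give two more equations: 2h_0·m_0 + h_0·m_1 = 6(Δ_0 - S'(0)) = -27 and h_3·m_3 + 2h_3·m_4 = 6(S'(7) - Δ_3) = -12.
Solving: m_0 = -401/61, m_1 = -43/122, m_2 = 1036/61, m_3 = -1232/61, m_4 = 433/61.

16.9836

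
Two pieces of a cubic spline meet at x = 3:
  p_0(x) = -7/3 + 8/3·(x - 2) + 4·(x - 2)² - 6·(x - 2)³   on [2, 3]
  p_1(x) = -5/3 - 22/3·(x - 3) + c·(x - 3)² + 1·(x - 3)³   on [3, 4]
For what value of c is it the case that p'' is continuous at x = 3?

p_0''(x) = 8 - 36·(x - 2), so p_0''(3) = -28. On the right, p_1''(3) = 2c, so c = -14.

-14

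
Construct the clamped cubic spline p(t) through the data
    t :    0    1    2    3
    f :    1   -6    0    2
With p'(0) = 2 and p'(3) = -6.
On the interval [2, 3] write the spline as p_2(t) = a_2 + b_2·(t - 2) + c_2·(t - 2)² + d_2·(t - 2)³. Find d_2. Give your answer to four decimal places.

-1.6667

Write M_i for p''(x_i). With h_i = 1, 1, 1 and divided differences Δ_i = -7, 6, 2, the continuity of p' gives the tridiagonal system
  1·M_0 + 4·M_1 + 1·M_2 = 6(Δ_1 - Δ_0) = 78
  1·M_1 + 4·M_2 + 1·M_3 = 6(Δ_2 - Δ_1) = -24
Clamped end conditions give two more equations: 2h_0·M_0 + h_0·M_1 = 6(Δ_0 - p'(0)) = -54 and h_2·M_2 + 2h_2·M_3 = 6(p'(3) - Δ_2) = -48.
Solving the tridiagonal system: M_0 = -130/3, M_1 = 98/3, M_2 = -28/3, M_3 = -58/3.
On [2, 3], with p_2(t) = a_2 + b_2·(t - 2) + c_2·(t - 2)² + d_2·(t - 2)³: c_2 = M_2/2 = -14/3, d_2 = (M_3 - M_2)/(6h_2) = -5/3, b_2 = Δ_2 - h_2(2M_2 + M_3)/6 = 25/3.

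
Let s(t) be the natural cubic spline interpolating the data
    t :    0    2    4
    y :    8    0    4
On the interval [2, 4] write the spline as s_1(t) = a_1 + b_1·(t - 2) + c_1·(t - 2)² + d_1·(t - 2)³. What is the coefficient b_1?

-1

With M_i denoting the second derivative at x_i, h_i = 2, 2, and Δ_i = (y_(i+1) − y_i)/h_i = -4, 2:
  2·M_0 + 8·M_1 + 2·M_2 = 6(Δ_1 - Δ_0) = 36
Natural end conditions: M_0 = M_2 = 0.
Solving: M_0 = 0, M_1 = 9/2, M_2 = 0.
On [2, 4], with s_1(t) = a_1 + b_1·(t - 2) + c_1·(t - 2)² + d_1·(t - 2)³: c_1 = M_1/2 = 9/4, d_1 = (M_2 - M_1)/(6h_1) = -3/8, b_1 = Δ_1 - h_1(2M_1 + M_2)/6 = -1.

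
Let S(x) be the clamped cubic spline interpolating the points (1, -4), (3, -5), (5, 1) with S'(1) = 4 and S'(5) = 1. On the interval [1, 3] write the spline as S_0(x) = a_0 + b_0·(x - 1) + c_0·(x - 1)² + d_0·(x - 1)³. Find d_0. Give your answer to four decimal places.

1.4063

Put M_i = S'' at the i-th knot. Here h = (2, 2) and Δ = (-1/2, 3), so the interior equations h_(i-1)·M_(i-1) + 2(h_(i-1)+h_i)·M_i + h_i·M_(i+1) = 6(Δ_i − Δ_(i-1)) read
  2·M_0 + 8·M_1 + 2·M_2 = 6(Δ_1 - Δ_0) = 21
Clamped end conditions give two more equations: 2h_0·M_0 + h_0·M_1 = 6(Δ_0 - S'(1)) = -27 and h_1·M_1 + 2h_1·M_2 = 6(S'(5) - Δ_1) = -12.
Solving the tridiagonal system: M_0 = -81/8, M_1 = 27/4, M_2 = -51/8.
On [1, 3], with S_0(x) = a_0 + b_0·(x - 1) + c_0·(x - 1)² + d_0·(x - 1)³: c_0 = M_0/2 = -81/16, d_0 = (M_1 - M_0)/(6h_0) = 45/32, b_0 = Δ_0 - h_0(2M_0 + M_1)/6 = 4.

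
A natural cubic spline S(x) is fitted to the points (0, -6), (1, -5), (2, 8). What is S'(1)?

7

Write M_i for S''(x_i). With h_i = 1, 1 and divided differences Δ_i = 1, 13, the continuity of S' gives the tridiagonal system
  1·M_0 + 4·M_1 + 1·M_2 = 6(Δ_1 - Δ_0) = 72
Natural end conditions: M_0 = M_2 = 0.
Forward elimination and back-substitution give M_0 = 0, M_1 = 18, M_2 = 0.
On [1, 2], S'(x) = b_1 + 2c_1·(x - 1) + 3d_1·(x - 1)² with b_1 = Δ_1 - h_1(2M_1 + M_2)/6 = 7, c_1 = M_1/2 = 9, d_1 = (M_2 - M_1)/(6h_1) = -3. So S'(1) = 7.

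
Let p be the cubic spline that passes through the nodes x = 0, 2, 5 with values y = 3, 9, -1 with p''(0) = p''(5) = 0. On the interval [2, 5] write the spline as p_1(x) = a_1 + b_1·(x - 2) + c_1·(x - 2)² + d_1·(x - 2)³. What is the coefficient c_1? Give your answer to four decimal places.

Write m_i for p''(x_i). With h_i = 2, 3 and divided differences Δ_i = 3, -10/3, the continuity of p' gives the tridiagonal system
  2·m_0 + 10·m_1 + 3·m_2 = 6(Δ_1 - Δ_0) = -38
Natural end conditions: m_0 = m_2 = 0.
Solving: m_0 = 0, m_1 = -19/5, m_2 = 0.
On [2, 5], with p_1(x) = a_1 + b_1·(x - 2) + c_1·(x - 2)² + d_1·(x - 2)³: c_1 = m_1/2 = -19/10, d_1 = (m_2 - m_1)/(6h_1) = 19/90, b_1 = Δ_1 - h_1(2m_1 + m_2)/6 = 7/15.

-1.9000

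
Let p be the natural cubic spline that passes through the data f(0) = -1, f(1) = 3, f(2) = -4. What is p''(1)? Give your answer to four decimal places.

-16.5000

Put σ_i = p'' at the i-th knot. Here h = (1, 1) and Δ = (4, -7), so the interior equations h_(i-1)·σ_(i-1) + 2(h_(i-1)+h_i)·σ_i + h_i·σ_(i+1) = 6(Δ_i − Δ_(i-1)) read
  1·σ_0 + 4·σ_1 + 1·σ_2 = 6(Δ_1 - Δ_0) = -66
Natural end conditions: σ_0 = σ_2 = 0.
Solving the tridiagonal system: σ_0 = 0, σ_1 = -33/2, σ_2 = 0.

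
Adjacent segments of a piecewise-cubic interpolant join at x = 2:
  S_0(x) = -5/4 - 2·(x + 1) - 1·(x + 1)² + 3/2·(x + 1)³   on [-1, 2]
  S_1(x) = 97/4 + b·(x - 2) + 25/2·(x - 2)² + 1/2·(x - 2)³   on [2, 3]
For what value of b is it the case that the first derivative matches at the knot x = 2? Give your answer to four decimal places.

32.5000

S_0'(x) = -2 - 2·(x + 1) + 9/2·(x + 1)², so S_0'(2) = 65/2. On the right, S_1'(2) = b, so b = 65/2.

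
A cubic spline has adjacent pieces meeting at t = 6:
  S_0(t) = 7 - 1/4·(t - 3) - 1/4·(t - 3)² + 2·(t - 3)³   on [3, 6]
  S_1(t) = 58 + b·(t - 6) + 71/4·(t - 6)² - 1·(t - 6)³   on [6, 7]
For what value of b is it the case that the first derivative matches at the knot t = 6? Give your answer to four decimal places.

52.2500

S_0'(t) = -1/4 - 1/2·(t - 3) + 6·(t - 3)², so S_0'(6) = 209/4. On the right, S_1'(6) = b, so b = 209/4.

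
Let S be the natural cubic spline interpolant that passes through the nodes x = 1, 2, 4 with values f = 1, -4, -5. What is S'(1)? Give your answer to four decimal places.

-5.7500

With M_i denoting the second derivative at x_i, h_i = 1, 2, and Δ_i = (y_(i+1) − y_i)/h_i = -5, -1/2:
  1·M_0 + 6·M_1 + 2·M_2 = 6(Δ_1 - Δ_0) = 27
Natural end conditions: M_0 = M_2 = 0.
Solving the tridiagonal system: M_0 = 0, M_1 = 9/2, M_2 = 0.
On [1, 2], S'(x) = b_0 + 2c_0·(x - 1) + 3d_0·(x - 1)² with b_0 = Δ_0 - h_0(2M_0 + M_1)/6 = -23/4, c_0 = M_0/2 = 0, d_0 = (M_1 - M_0)/(6h_0) = 3/4. So S'(1) = -23/4.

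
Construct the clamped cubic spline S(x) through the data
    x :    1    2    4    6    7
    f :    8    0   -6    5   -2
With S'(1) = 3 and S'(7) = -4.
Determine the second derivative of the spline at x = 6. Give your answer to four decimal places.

Write M_i for S''(x_i). With h_i = 1, 2, 2, 1 and divided differences Δ_i = -8, -3, 11/2, -7, the continuity of S' gives the tridiagonal system
  1·M_0 + 6·M_1 + 2·M_2 = 6(Δ_1 - Δ_0) = 30
  2·M_1 + 8·M_2 + 2·M_3 = 6(Δ_2 - Δ_1) = 51
  2·M_2 + 6·M_3 + 1·M_4 = 6(Δ_3 - Δ_2) = -75
Clamped end conditions give two more equations: 2h_0·M_0 + h_0·M_1 = 6(Δ_0 - S'(1)) = -66 and h_3·M_3 + 2h_3·M_4 = 6(S'(7) - Δ_3) = 18.
Forward elimination and back-substitution give M_0 = -4897/132, M_1 = 541/66, M_2 = 215/24, M_3 = -1223/66, M_4 = 2411/132.

-18.5303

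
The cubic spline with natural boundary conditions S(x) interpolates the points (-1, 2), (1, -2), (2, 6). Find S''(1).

Write M_i for S''(x_i). With h_i = 2, 1 and divided differences Δ_i = -2, 8, the continuity of S' gives the tridiagonal system
  2·M_0 + 6·M_1 + 1·M_2 = 6(Δ_1 - Δ_0) = 60
Natural end conditions: M_0 = M_2 = 0.
Hence M_0 = 0, M_1 = 10, M_2 = 0.

10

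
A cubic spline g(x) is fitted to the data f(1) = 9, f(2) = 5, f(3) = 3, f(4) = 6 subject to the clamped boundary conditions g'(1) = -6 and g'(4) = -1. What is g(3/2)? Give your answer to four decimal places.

6.6833

With M_i denoting the second derivative at x_i, h_i = 1, 1, 1, and Δ_i = (y_(i+1) − y_i)/h_i = -4, -2, 3:
  1·M_0 + 4·M_1 + 1·M_2 = 6(Δ_1 - Δ_0) = 12
  1·M_1 + 4·M_2 + 1·M_3 = 6(Δ_2 - Δ_1) = 30
Clamped end conditions give two more equations: 2h_0·M_0 + h_0·M_1 = 6(Δ_0 - g'(1)) = 12 and h_2·M_2 + 2h_2·M_3 = 6(g'(4) - Δ_2) = -24.
Forward elimination and back-substitution give M_0 = 104/15, M_1 = -28/15, M_2 = 188/15, M_3 = -274/15.
On [1, 2], g(x) = 9 - 6·(x - 1) + 52/15·(x - 1)² - 22/15·(x - 1)³.
With (x - 1) = 1/2: g(3/2) = 401/60.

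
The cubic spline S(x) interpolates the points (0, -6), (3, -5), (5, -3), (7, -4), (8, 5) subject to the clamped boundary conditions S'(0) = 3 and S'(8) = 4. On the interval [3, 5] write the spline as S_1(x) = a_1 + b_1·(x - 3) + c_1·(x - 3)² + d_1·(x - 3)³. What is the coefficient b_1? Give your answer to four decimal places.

Let M_i = S''(x_i). Step sizes h_i = 3, 2, 2, 1; slopes of the chords Δ_i = (y_(i+1) - y_i)/h_i = 1/3, 1, -1/2, 9.
  3·M_0 + 10·M_1 + 2·M_2 = 6(Δ_1 - Δ_0) = 4
  2·M_1 + 8·M_2 + 2·M_3 = 6(Δ_2 - Δ_1) = -9
  2·M_2 + 6·M_3 + 1·M_4 = 6(Δ_3 - Δ_2) = 57
Clamped end conditions give two more equations: 2h_0·M_0 + h_0·M_1 = 6(Δ_0 - S'(0)) = -16 and h_3·M_3 + 2h_3·M_4 = 6(S'(8) - Δ_3) = -30.
Solving the tridiagonal system: M_0 = -2563/636, M_1 = 289/106, M_2 = -2369/424, M_3 = 1603/106, M_4 = -4783/212.
On [3, 5], with S_1(x) = a_1 + b_1·(x - 3) + c_1·(x - 3)² + d_1·(x - 3)³: c_1 = M_1/2 = 289/212, d_1 = (M_2 - M_1)/(6h_1) = -1175/1696, b_1 = Δ_1 - h_1(2M_1 + M_2)/6 = 443/424.

1.0448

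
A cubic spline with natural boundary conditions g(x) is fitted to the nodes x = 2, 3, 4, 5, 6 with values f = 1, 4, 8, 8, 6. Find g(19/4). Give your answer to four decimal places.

Let m_i = g''(x_i). Step sizes h_i = 1, 1, 1, 1; slopes of the chords Δ_i = (y_(i+1) - y_i)/h_i = 3, 4, 0, -2.
  1·m_0 + 4·m_1 + 1·m_2 = 6(Δ_1 - Δ_0) = 6
  1·m_1 + 4·m_2 + 1·m_3 = 6(Δ_2 - Δ_1) = -24
  1·m_2 + 4·m_3 + 1·m_4 = 6(Δ_3 - Δ_2) = -12
Natural end conditions: m_0 = m_4 = 0.
Solving the tridiagonal system: m_0 = 0, m_1 = 87/28, m_2 = -45/7, m_3 = -39/28, m_4 = 0.
On [4, 5], g(x) = 8 + 19/8·(x - 4) - 45/14·(x - 4)² + 47/56·(x - 4)³.
With (x - 4) = 3/4: g(19/4) = 29845/3584.

8.3273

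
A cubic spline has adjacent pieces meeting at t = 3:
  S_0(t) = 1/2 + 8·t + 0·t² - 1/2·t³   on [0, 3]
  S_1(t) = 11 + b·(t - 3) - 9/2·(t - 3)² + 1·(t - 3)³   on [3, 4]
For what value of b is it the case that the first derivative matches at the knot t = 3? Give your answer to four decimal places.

-5.5000

S_0'(t) = 8 + 0·t - 3/2·t², so S_0'(3) = -11/2. On the right, S_1'(3) = b, so b = -11/2.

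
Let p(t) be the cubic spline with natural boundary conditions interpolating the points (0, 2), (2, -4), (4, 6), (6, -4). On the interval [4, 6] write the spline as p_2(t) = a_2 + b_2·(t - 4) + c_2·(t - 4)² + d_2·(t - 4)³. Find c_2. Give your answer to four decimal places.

Put M_i = p'' at the i-th knot. Here h = (2, 2, 2) and Δ = (-3, 5, -5), so the interior equations h_(i-1)·M_(i-1) + 2(h_(i-1)+h_i)·M_i + h_i·M_(i+1) = 6(Δ_i − Δ_(i-1)) read
  2·M_0 + 8·M_1 + 2·M_2 = 6(Δ_1 - Δ_0) = 48
  2·M_1 + 8·M_2 + 2·M_3 = 6(Δ_2 - Δ_1) = -60
Natural end conditions: M_0 = M_3 = 0.
Forward elimination and back-substitution give M_0 = 0, M_1 = 42/5, M_2 = -48/5, M_3 = 0.
On [4, 6], with p_2(t) = a_2 + b_2·(t - 4) + c_2·(t - 4)² + d_2·(t - 4)³: c_2 = M_2/2 = -24/5, d_2 = (M_3 - M_2)/(6h_2) = 4/5, b_2 = Δ_2 - h_2(2M_2 + M_3)/6 = 7/5.

-4.8000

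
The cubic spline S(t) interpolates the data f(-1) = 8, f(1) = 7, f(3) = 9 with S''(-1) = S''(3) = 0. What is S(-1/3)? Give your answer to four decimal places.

7.4444

Put M_i = S'' at the i-th knot. Here h = (2, 2) and Δ = (-1/2, 1), so the interior equations h_(i-1)·M_(i-1) + 2(h_(i-1)+h_i)·M_i + h_i·M_(i+1) = 6(Δ_i − Δ_(i-1)) read
  2·M_0 + 8·M_1 + 2·M_2 = 6(Δ_1 - Δ_0) = 9
Natural end conditions: M_0 = M_2 = 0.
Forward elimination and back-substitution give M_0 = 0, M_1 = 9/8, M_2 = 0.
On [-1, 1], S(t) = 8 - 7/8·(t + 1) + 0·(t + 1)² + 3/32·(t + 1)³.
With (t + 1) = 2/3: S(-1/3) = 67/9.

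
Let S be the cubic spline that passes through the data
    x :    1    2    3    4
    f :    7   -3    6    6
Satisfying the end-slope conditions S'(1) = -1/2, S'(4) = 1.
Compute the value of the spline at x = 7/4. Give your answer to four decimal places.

Let m_i = S''(x_i). Step sizes h_i = 1, 1, 1; slopes of the chords Δ_i = (y_(i+1) - y_i)/h_i = -10, 9, 0.
  1·m_0 + 4·m_1 + 1·m_2 = 6(Δ_1 - Δ_0) = 114
  1·m_1 + 4·m_2 + 1·m_3 = 6(Δ_2 - Δ_1) = -54
Clamped end conditions give two more equations: 2h_0·m_0 + h_0·m_1 = 6(Δ_0 - S'(1)) = -57 and h_2·m_2 + 2h_2·m_3 = 6(S'(4) - Δ_2) = 6.
Hence m_0 = -266/5, m_1 = 247/5, m_2 = -152/5, m_3 = 91/5.
On [1, 2], S(x) = 7 - 1/2·(x - 1) - 133/5·(x - 1)² + 171/10·(x - 1)³.
With (x - 1) = 3/4: S(7/4) = -719/640.

-1.1234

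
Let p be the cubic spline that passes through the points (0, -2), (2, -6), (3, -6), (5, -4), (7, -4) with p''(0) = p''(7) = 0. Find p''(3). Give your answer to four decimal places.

Let M_i = p''(x_i). Step sizes h_i = 2, 1, 2, 2; slopes of the chords Δ_i = (y_(i+1) - y_i)/h_i = -2, 0, 1, 0.
  2·M_0 + 6·M_1 + 1·M_2 = 6(Δ_1 - Δ_0) = 12
  1·M_1 + 6·M_2 + 2·M_3 = 6(Δ_2 - Δ_1) = 6
  2·M_2 + 8·M_3 + 2·M_4 = 6(Δ_3 - Δ_2) = -6
Natural end conditions: M_0 = M_4 = 0.
Solving the tridiagonal system: M_0 = 0, M_1 = 117/64, M_2 = 33/32, M_3 = -129/128, M_4 = 0.

1.0313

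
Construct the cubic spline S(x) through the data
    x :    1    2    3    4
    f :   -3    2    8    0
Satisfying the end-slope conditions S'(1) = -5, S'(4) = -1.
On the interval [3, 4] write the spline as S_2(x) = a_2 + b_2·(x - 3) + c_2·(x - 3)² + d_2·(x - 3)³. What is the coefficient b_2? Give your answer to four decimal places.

Put σ_i = S'' at the i-th knot. Here h = (1, 1, 1) and Δ = (5, 6, -8), so the interior equations h_(i-1)·σ_(i-1) + 2(h_(i-1)+h_i)·σ_i + h_i·σ_(i+1) = 6(Δ_i − Δ_(i-1)) read
  1·σ_0 + 4·σ_1 + 1·σ_2 = 6(Δ_1 - Δ_0) = 6
  1·σ_1 + 4·σ_2 + 1·σ_3 = 6(Δ_2 - Δ_1) = -84
Clamped end conditions give two more equations: 2h_0·σ_0 + h_0·σ_1 = 6(Δ_0 - S'(1)) = 60 and h_2·σ_2 + 2h_2·σ_3 = 6(S'(4) - Δ_2) = 42.
Solving the tridiagonal system: σ_0 = 436/15, σ_1 = 28/15, σ_2 = -458/15, σ_3 = 544/15.
On [3, 4], with S_2(x) = a_2 + b_2·(x - 3) + c_2·(x - 3)² + d_2·(x - 3)³: c_2 = σ_2/2 = -229/15, d_2 = (σ_3 - σ_2)/(6h_2) = 167/15, b_2 = Δ_2 - h_2(2σ_2 + σ_3)/6 = -58/15.

-3.8667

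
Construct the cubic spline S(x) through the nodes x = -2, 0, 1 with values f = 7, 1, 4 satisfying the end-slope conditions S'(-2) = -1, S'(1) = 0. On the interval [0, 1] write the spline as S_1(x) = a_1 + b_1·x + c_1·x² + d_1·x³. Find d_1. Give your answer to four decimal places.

Put m_i = S'' at the i-th knot. Here h = (2, 1) and Δ = (-3, 3), so the interior equations h_(i-1)·m_(i-1) + 2(h_(i-1)+h_i)·m_i + h_i·m_(i+1) = 6(Δ_i − Δ_(i-1)) read
  2·m_0 + 6·m_1 + 1·m_2 = 6(Δ_1 - Δ_0) = 36
Clamped end conditions give two more equations: 2h_0·m_0 + h_0·m_1 = 6(Δ_0 - S'(-2)) = -12 and h_1·m_1 + 2h_1·m_2 = 6(S'(1) - Δ_1) = -18.
Solving: m_0 = -26/3, m_1 = 34/3, m_2 = -44/3.
On [0, 1], with S_1(x) = a_1 + b_1·x + c_1·x² + d_1·x³: c_1 = m_1/2 = 17/3, d_1 = (m_2 - m_1)/(6h_1) = -13/3, b_1 = Δ_1 - h_1(2m_1 + m_2)/6 = 5/3.

-4.3333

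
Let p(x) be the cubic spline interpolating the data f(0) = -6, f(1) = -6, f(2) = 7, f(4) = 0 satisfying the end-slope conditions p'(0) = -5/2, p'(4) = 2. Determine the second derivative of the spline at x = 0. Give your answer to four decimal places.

With M_i denoting the second derivative at x_i, h_i = 1, 1, 2, and Δ_i = (y_(i+1) − y_i)/h_i = 0, 13, -7/2:
  1·M_0 + 4·M_1 + 1·M_2 = 6(Δ_1 - Δ_0) = 78
  1·M_1 + 6·M_2 + 2·M_3 = 6(Δ_2 - Δ_1) = -99
Clamped end conditions give two more equations: 2h_0·M_0 + h_0·M_1 = 6(Δ_0 - p'(0)) = 15 and h_2·M_2 + 2h_2·M_3 = 6(p'(4) - Δ_2) = 33.
Solving: M_0 = -147/22, M_1 = 312/11, M_2 = -633/22, M_3 = 249/11.

-6.6818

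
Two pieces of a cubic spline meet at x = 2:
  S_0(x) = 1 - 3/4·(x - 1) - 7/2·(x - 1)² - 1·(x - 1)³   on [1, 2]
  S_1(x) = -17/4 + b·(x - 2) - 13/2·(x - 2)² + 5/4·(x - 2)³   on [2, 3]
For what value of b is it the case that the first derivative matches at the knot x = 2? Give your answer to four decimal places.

S_0'(x) = -3/4 - 7·(x - 1) - 3·(x - 1)², so S_0'(2) = -43/4. On the right, S_1'(2) = b, so b = -43/4.

-10.7500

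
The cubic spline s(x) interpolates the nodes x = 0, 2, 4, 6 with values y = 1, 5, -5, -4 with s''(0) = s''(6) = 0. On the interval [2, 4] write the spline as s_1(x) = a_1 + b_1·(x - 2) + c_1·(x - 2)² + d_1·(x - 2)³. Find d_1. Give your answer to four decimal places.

1.0417

Write m_i for s''(x_i). With h_i = 2, 2, 2 and divided differences Δ_i = 2, -5, 1/2, the continuity of s' gives the tridiagonal system
  2·m_0 + 8·m_1 + 2·m_2 = 6(Δ_1 - Δ_0) = -42
  2·m_1 + 8·m_2 + 2·m_3 = 6(Δ_2 - Δ_1) = 33
Natural end conditions: m_0 = m_3 = 0.
Solving the tridiagonal system: m_0 = 0, m_1 = -67/10, m_2 = 29/5, m_3 = 0.
On [2, 4], with s_1(x) = a_1 + b_1·(x - 2) + c_1·(x - 2)² + d_1·(x - 2)³: c_1 = m_1/2 = -67/20, d_1 = (m_2 - m_1)/(6h_1) = 25/24, b_1 = Δ_1 - h_1(2m_1 + m_2)/6 = -37/15.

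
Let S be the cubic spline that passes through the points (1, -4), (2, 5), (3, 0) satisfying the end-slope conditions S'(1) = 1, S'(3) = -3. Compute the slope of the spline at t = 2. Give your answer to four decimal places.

Let M_i = S''(x_i). Step sizes h_i = 1, 1; slopes of the chords Δ_i = (y_(i+1) - y_i)/h_i = 9, -5.
  1·M_0 + 4·M_1 + 1·M_2 = 6(Δ_1 - Δ_0) = -84
Clamped end conditions give two more equations: 2h_0·M_0 + h_0·M_1 = 6(Δ_0 - S'(1)) = 48 and h_1·M_1 + 2h_1·M_2 = 6(S'(3) - Δ_1) = 12.
Solving: M_0 = 43, M_1 = -38, M_2 = 25.
On [2, 3], S'(t) = b_1 + 2c_1·(t - 2) + 3d_1·(t - 2)² with b_1 = Δ_1 - h_1(2M_1 + M_2)/6 = 7/2, c_1 = M_1/2 = -19, d_1 = (M_2 - M_1)/(6h_1) = 21/2. So S'(2) = 7/2.

3.5000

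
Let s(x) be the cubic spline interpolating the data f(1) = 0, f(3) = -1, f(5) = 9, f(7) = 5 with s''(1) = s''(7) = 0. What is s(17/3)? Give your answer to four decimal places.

With m_i denoting the second derivative at x_i, h_i = 2, 2, 2, and Δ_i = (y_(i+1) − y_i)/h_i = -1/2, 5, -2:
  2·m_0 + 8·m_1 + 2·m_2 = 6(Δ_1 - Δ_0) = 33
  2·m_1 + 8·m_2 + 2·m_3 = 6(Δ_2 - Δ_1) = -42
Natural end conditions: m_0 = m_3 = 0.
Hence m_0 = 0, m_1 = 29/5, m_2 = -67/10, m_3 = 0.
On [5, 7], s(x) = 9 + 37/15·(x - 5) - 67/20·(x - 5)² + 67/120·(x - 5)³.
With (x - 5) = 2/3: s(17/3) = 755/81.

9.3210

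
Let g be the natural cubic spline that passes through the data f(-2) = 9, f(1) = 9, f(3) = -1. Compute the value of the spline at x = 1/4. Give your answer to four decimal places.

10.4766

With m_i denoting the second derivative at x_i, h_i = 3, 2, and Δ_i = (y_(i+1) − y_i)/h_i = 0, -5:
  3·m_0 + 10·m_1 + 2·m_2 = 6(Δ_1 - Δ_0) = -30
Natural end conditions: m_0 = m_2 = 0.
Solving the tridiagonal system: m_0 = 0, m_1 = -3, m_2 = 0.
On [-2, 1], g(x) = 9 + 3/2·(x + 2) + 0·(x + 2)² - 1/6·(x + 2)³.
With (x + 2) = 9/4: g(1/4) = 1341/128.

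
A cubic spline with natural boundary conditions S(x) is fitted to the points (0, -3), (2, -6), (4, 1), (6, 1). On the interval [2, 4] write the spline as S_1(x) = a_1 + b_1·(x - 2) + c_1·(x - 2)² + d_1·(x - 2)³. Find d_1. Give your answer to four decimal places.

Put M_i = S'' at the i-th knot. Here h = (2, 2, 2) and Δ = (-3/2, 7/2, 0), so the interior equations h_(i-1)·M_(i-1) + 2(h_(i-1)+h_i)·M_i + h_i·M_(i+1) = 6(Δ_i − Δ_(i-1)) read
  2·M_0 + 8·M_1 + 2·M_2 = 6(Δ_1 - Δ_0) = 30
  2·M_1 + 8·M_2 + 2·M_3 = 6(Δ_2 - Δ_1) = -21
Natural end conditions: M_0 = M_3 = 0.
Solving: M_0 = 0, M_1 = 47/10, M_2 = -19/5, M_3 = 0.
On [2, 4], with S_1(x) = a_1 + b_1·(x - 2) + c_1·(x - 2)² + d_1·(x - 2)³: c_1 = M_1/2 = 47/20, d_1 = (M_2 - M_1)/(6h_1) = -17/24, b_1 = Δ_1 - h_1(2M_1 + M_2)/6 = 49/30.

-0.7083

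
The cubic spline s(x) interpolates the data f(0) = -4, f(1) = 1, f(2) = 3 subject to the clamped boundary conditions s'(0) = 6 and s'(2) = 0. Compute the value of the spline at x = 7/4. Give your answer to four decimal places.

Let σ_i = s''(x_i). Step sizes h_i = 1, 1; slopes of the chords Δ_i = (y_(i+1) - y_i)/h_i = 5, 2.
  1·σ_0 + 4·σ_1 + 1·σ_2 = 6(Δ_1 - Δ_0) = -18
Clamped end conditions give two more equations: 2h_0·σ_0 + h_0·σ_1 = 6(Δ_0 - s'(0)) = -6 and h_1·σ_1 + 2h_1·σ_2 = 6(s'(2) - Δ_1) = -12.
Solving: σ_0 = -3/2, σ_1 = -3, σ_2 = -9/2.
On [1, 2], s(x) = 1 + 15/4·(x - 1) - 3/2·(x - 1)² - 1/4·(x - 1)³.
With (x - 1) = 3/4: s(7/4) = 733/256.

2.8633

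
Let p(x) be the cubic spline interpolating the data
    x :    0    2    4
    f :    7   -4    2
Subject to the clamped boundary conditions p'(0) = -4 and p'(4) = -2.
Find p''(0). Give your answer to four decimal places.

Let M_i = p''(x_i). Step sizes h_i = 2, 2; slopes of the chords Δ_i = (y_(i+1) - y_i)/h_i = -11/2, 3.
  2·M_0 + 8·M_1 + 2·M_2 = 6(Δ_1 - Δ_0) = 51
Clamped end conditions give two more equations: 2h_0·M_0 + h_0·M_1 = 6(Δ_0 - p'(0)) = -9 and h_1·M_1 + 2h_1·M_2 = 6(p'(4) - Δ_1) = -30.
Solving: M_0 = -65/8, M_1 = 47/4, M_2 = -107/8.

-8.1250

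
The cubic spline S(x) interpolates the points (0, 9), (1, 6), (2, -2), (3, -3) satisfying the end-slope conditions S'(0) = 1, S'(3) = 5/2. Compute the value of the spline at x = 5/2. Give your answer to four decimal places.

-3.5125

Let M_i = S''(x_i). Step sizes h_i = 1, 1, 1; slopes of the chords Δ_i = (y_(i+1) - y_i)/h_i = -3, -8, -1.
  1·M_0 + 4·M_1 + 1·M_2 = 6(Δ_1 - Δ_0) = -30
  1·M_1 + 4·M_2 + 1·M_3 = 6(Δ_2 - Δ_1) = 42
Clamped end conditions give two more equations: 2h_0·M_0 + h_0·M_1 = 6(Δ_0 - S'(0)) = -24 and h_2·M_2 + 2h_2·M_3 = 6(S'(3) - Δ_2) = 21.
Forward elimination and back-substitution give M_0 = -39/5, M_1 = -42/5, M_2 = 57/5, M_3 = 24/5.
On [2, 3], S(x) = -2 - 28/5·(x - 2) + 57/10·(x - 2)² - 11/10·(x - 2)³.
With (x - 2) = 1/2: S(5/2) = -281/80.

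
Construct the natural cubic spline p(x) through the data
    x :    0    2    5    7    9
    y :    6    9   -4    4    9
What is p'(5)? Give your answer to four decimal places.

0.1187

Let m_i = p''(x_i). Step sizes h_i = 2, 3, 2, 2; slopes of the chords Δ_i = (y_(i+1) - y_i)/h_i = 3/2, -13/3, 4, 5/2.
  2·m_0 + 10·m_1 + 3·m_2 = 6(Δ_1 - Δ_0) = -35
  3·m_1 + 10·m_2 + 2·m_3 = 6(Δ_2 - Δ_1) = 50
  2·m_2 + 8·m_3 + 2·m_4 = 6(Δ_3 - Δ_2) = -9
Natural end conditions: m_0 = m_4 = 0.
Solving: m_0 = 0, m_1 = -1957/344, m_2 = 1255/172, m_3 = -2029/688, m_4 = 0.
On [5, 7], p'(x) = b_2 + 2c_2·(x - 5) + 3d_2·(x - 5)² with b_2 = Δ_2 - h_2(2m_2 + m_3)/6 = 245/2064, c_2 = m_2/2 = 1255/344, d_2 = (m_3 - m_2)/(6h_2) = -7049/8256. So p'(5) = 245/2064.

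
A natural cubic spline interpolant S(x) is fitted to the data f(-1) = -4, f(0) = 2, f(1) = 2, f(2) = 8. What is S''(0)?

-12

Let M_i = S''(x_i). Step sizes h_i = 1, 1, 1; slopes of the chords Δ_i = (y_(i+1) - y_i)/h_i = 6, 0, 6.
  1·M_0 + 4·M_1 + 1·M_2 = 6(Δ_1 - Δ_0) = -36
  1·M_1 + 4·M_2 + 1·M_3 = 6(Δ_2 - Δ_1) = 36
Natural end conditions: M_0 = M_3 = 0.
Solving the tridiagonal system: M_0 = 0, M_1 = -12, M_2 = 12, M_3 = 0.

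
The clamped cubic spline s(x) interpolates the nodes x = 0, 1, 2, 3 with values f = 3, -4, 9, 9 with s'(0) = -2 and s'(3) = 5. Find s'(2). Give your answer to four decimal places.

Write m_i for s''(x_i). With h_i = 1, 1, 1 and divided differences Δ_i = -7, 13, 0, the continuity of s' gives the tridiagonal system
  1·m_0 + 4·m_1 + 1·m_2 = 6(Δ_1 - Δ_0) = 120
  1·m_1 + 4·m_2 + 1·m_3 = 6(Δ_2 - Δ_1) = -78
Clamped end conditions give two more equations: 2h_0·m_0 + h_0·m_1 = 6(Δ_0 - s'(0)) = -30 and h_2·m_2 + 2h_2·m_3 = 6(s'(3) - Δ_2) = 30.
Solving: m_0 = -602/15, m_1 = 754/15, m_2 = -614/15, m_3 = 532/15.
On [2, 3], s'(x) = b_2 + 2c_2·(x - 2) + 3d_2·(x - 2)² with b_2 = Δ_2 - h_2(2m_2 + m_3)/6 = 116/15, c_2 = m_2/2 = -307/15, d_2 = (m_3 - m_2)/(6h_2) = 191/15. So s'(2) = 116/15.

7.7333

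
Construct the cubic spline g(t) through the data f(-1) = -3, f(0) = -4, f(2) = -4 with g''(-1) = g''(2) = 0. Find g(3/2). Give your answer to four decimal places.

-4.1563

With σ_i denoting the second derivative at x_i, h_i = 1, 2, and Δ_i = (y_(i+1) − y_i)/h_i = -1, 0:
  1·σ_0 + 6·σ_1 + 2·σ_2 = 6(Δ_1 - Δ_0) = 6
Natural end conditions: σ_0 = σ_2 = 0.
Solving: σ_0 = 0, σ_1 = 1, σ_2 = 0.
On [0, 2], g(t) = -4 - 2/3·t + 1/2·t² - 1/12·t³.
With t = 3/2: g(3/2) = -133/32.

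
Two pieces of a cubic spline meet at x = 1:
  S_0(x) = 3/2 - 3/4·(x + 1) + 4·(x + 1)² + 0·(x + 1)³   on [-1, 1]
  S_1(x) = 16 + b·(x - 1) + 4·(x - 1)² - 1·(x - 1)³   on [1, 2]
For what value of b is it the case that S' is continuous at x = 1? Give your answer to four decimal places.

15.2500

S_0'(x) = -3/4 + 8·(x + 1) + 0·(x + 1)², so S_0'(1) = 61/4. On the right, S_1'(1) = b, so b = 61/4.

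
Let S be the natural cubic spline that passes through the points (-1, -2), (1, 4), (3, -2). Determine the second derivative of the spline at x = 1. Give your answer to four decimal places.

Write M_i for S''(x_i). With h_i = 2, 2 and divided differences Δ_i = 3, -3, the continuity of S' gives the tridiagonal system
  2·M_0 + 8·M_1 + 2·M_2 = 6(Δ_1 - Δ_0) = -36
Natural end conditions: M_0 = M_2 = 0.
Solving the tridiagonal system: M_0 = 0, M_1 = -9/2, M_2 = 0.

-4.5000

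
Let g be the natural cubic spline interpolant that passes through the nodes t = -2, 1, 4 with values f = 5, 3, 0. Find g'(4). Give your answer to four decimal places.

-1.0833

Put M_i = g'' at the i-th knot. Here h = (3, 3) and Δ = (-2/3, -1), so the interior equations h_(i-1)·M_(i-1) + 2(h_(i-1)+h_i)·M_i + h_i·M_(i+1) = 6(Δ_i − Δ_(i-1)) read
  3·M_0 + 12·M_1 + 3·M_2 = 6(Δ_1 - Δ_0) = -2
Natural end conditions: M_0 = M_2 = 0.
Solving: M_0 = 0, M_1 = -1/6, M_2 = 0.
On [1, 4], g'(t) = b_1 + 2c_1·(t - 1) + 3d_1·(t - 1)² with b_1 = Δ_1 - h_1(2M_1 + M_2)/6 = -5/6, c_1 = M_1/2 = -1/12, d_1 = (M_2 - M_1)/(6h_1) = 1/108. So g'(4) = -13/12.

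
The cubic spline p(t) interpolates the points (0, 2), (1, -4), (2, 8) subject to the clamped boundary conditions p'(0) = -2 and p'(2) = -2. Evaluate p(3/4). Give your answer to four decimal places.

-3.9297

Let m_i = p''(x_i). Step sizes h_i = 1, 1; slopes of the chords Δ_i = (y_(i+1) - y_i)/h_i = -6, 12.
  1·m_0 + 4·m_1 + 1·m_2 = 6(Δ_1 - Δ_0) = 108
Clamped end conditions give two more equations: 2h_0·m_0 + h_0·m_1 = 6(Δ_0 - p'(0)) = -24 and h_1·m_1 + 2h_1·m_2 = 6(p'(2) - Δ_1) = -84.
Hence m_0 = -39, m_1 = 54, m_2 = -69.
On [0, 1], p(t) = 2 - 2·t - 39/2·t² + 31/2·t³.
With t = 3/4: p(3/4) = -503/128.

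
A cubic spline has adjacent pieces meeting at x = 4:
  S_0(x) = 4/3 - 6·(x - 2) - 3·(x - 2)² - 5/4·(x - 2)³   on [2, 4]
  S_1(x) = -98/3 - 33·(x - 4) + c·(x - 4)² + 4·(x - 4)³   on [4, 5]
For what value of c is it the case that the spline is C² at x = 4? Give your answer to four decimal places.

S_0''(x) = -6 - 15/2·(x - 2), so S_0''(4) = -21. On the right, S_1''(4) = 2c, so c = -21/2.

-10.5000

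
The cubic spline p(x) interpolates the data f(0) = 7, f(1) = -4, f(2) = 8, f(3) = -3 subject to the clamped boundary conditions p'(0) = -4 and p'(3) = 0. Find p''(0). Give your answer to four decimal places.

-53.3333

With M_i denoting the second derivative at x_i, h_i = 1, 1, 1, and Δ_i = (y_(i+1) − y_i)/h_i = -11, 12, -11:
  1·M_0 + 4·M_1 + 1·M_2 = 6(Δ_1 - Δ_0) = 138
  1·M_1 + 4·M_2 + 1·M_3 = 6(Δ_2 - Δ_1) = -138
Clamped end conditions give two more equations: 2h_0·M_0 + h_0·M_1 = 6(Δ_0 - p'(0)) = -42 and h_2·M_2 + 2h_2·M_3 = 6(p'(3) - Δ_2) = 66.
Forward elimination and back-substitution give M_0 = -160/3, M_1 = 194/3, M_2 = -202/3, M_3 = 200/3.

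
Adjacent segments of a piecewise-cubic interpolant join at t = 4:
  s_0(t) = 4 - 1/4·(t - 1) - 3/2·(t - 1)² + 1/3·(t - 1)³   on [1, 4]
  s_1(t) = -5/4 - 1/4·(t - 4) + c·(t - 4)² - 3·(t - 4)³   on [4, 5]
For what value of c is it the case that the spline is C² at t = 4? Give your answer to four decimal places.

1.5000

s_0''(t) = -3 + 2·(t - 1), so s_0''(4) = 3. On the right, s_1''(4) = 2c, so c = 3/2.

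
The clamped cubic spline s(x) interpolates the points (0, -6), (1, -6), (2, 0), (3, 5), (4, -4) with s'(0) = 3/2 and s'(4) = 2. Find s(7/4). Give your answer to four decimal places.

-2.1533

Put M_i = s'' at the i-th knot. Here h = (1, 1, 1, 1) and Δ = (0, 6, 5, -9), so the interior equations h_(i-1)·M_(i-1) + 2(h_(i-1)+h_i)·M_i + h_i·M_(i+1) = 6(Δ_i − Δ_(i-1)) read
  1·M_0 + 4·M_1 + 1·M_2 = 6(Δ_1 - Δ_0) = 36
  1·M_1 + 4·M_2 + 1·M_3 = 6(Δ_2 - Δ_1) = -6
  1·M_2 + 4·M_3 + 1·M_4 = 6(Δ_3 - Δ_2) = -84
Clamped end conditions give two more equations: 2h_0·M_0 + h_0·M_1 = 6(Δ_0 - s'(0)) = -9 and h_3·M_3 + 2h_3·M_4 = 6(s'(4) - Δ_3) = 66.
Forward elimination and back-substitution give M_0 = -77/8, M_1 = 41/4, M_2 = 37/8, M_3 = -139/4, M_4 = 403/8.
On [1, 2], s(x) = -6 + 29/16·(x - 1) + 41/8·(x - 1)² - 15/16·(x - 1)³.
With (x - 1) = 3/4: s(7/4) = -2205/1024.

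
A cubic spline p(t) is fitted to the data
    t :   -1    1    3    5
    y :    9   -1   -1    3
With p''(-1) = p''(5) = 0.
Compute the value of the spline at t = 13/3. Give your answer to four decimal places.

1.5481

Put M_i = p'' at the i-th knot. Here h = (2, 2, 2) and Δ = (-5, 0, 2), so the interior equations h_(i-1)·M_(i-1) + 2(h_(i-1)+h_i)·M_i + h_i·M_(i+1) = 6(Δ_i − Δ_(i-1)) read
  2·M_0 + 8·M_1 + 2·M_2 = 6(Δ_1 - Δ_0) = 30
  2·M_1 + 8·M_2 + 2·M_3 = 6(Δ_2 - Δ_1) = 12
Natural end conditions: M_0 = M_3 = 0.
Forward elimination and back-substitution give M_0 = 0, M_1 = 18/5, M_2 = 3/5, M_3 = 0.
On [3, 5], p(t) = -1 + 8/5·(t - 3) + 3/10·(t - 3)² - 1/20·(t - 3)³.
With (t - 3) = 4/3: p(13/3) = 209/135.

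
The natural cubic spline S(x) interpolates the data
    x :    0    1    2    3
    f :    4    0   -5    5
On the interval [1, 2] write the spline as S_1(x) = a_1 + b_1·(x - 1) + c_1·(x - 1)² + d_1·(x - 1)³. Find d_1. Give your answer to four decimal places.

With σ_i denoting the second derivative at x_i, h_i = 1, 1, 1, and Δ_i = (y_(i+1) − y_i)/h_i = -4, -5, 10:
  1·σ_0 + 4·σ_1 + 1·σ_2 = 6(Δ_1 - Δ_0) = -6
  1·σ_1 + 4·σ_2 + 1·σ_3 = 6(Δ_2 - Δ_1) = 90
Natural end conditions: σ_0 = σ_3 = 0.
Solving the tridiagonal system: σ_0 = 0, σ_1 = -38/5, σ_2 = 122/5, σ_3 = 0.
On [1, 2], with S_1(x) = a_1 + b_1·(x - 1) + c_1·(x - 1)² + d_1·(x - 1)³: c_1 = σ_1/2 = -19/5, d_1 = (σ_2 - σ_1)/(6h_1) = 16/3, b_1 = Δ_1 - h_1(2σ_1 + σ_2)/6 = -98/15.

5.3333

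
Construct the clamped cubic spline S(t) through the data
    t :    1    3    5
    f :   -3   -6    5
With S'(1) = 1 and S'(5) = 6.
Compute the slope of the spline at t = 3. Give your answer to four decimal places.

Let M_i = S''(x_i). Step sizes h_i = 2, 2; slopes of the chords Δ_i = (y_(i+1) - y_i)/h_i = -3/2, 11/2.
  2·M_0 + 8·M_1 + 2·M_2 = 6(Δ_1 - Δ_0) = 42
Clamped end conditions give two more equations: 2h_0·M_0 + h_0·M_1 = 6(Δ_0 - S'(1)) = -15 and h_1·M_1 + 2h_1·M_2 = 6(S'(5) - Δ_1) = 3.
Forward elimination and back-substitution give M_0 = -31/4, M_1 = 8, M_2 = -13/4.
On [3, 5], S'(t) = b_1 + 2c_1·(t - 3) + 3d_1·(t - 3)² with b_1 = Δ_1 - h_1(2M_1 + M_2)/6 = 5/4, c_1 = M_1/2 = 4, d_1 = (M_2 - M_1)/(6h_1) = -15/16. So S'(3) = 5/4.

1.2500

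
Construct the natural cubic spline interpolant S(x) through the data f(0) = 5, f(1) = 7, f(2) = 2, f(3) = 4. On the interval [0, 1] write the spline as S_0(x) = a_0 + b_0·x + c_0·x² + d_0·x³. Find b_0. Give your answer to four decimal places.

With M_i denoting the second derivative at x_i, h_i = 1, 1, 1, and Δ_i = (y_(i+1) − y_i)/h_i = 2, -5, 2:
  1·M_0 + 4·M_1 + 1·M_2 = 6(Δ_1 - Δ_0) = -42
  1·M_1 + 4·M_2 + 1·M_3 = 6(Δ_2 - Δ_1) = 42
Natural end conditions: M_0 = M_3 = 0.
Forward elimination and back-substitution give M_0 = 0, M_1 = -14, M_2 = 14, M_3 = 0.
On [0, 1], with S_0(x) = a_0 + b_0·x + c_0·x² + d_0·x³: c_0 = M_0/2 = 0, d_0 = (M_1 - M_0)/(6h_0) = -7/3, b_0 = Δ_0 - h_0(2M_0 + M_1)/6 = 13/3.

4.3333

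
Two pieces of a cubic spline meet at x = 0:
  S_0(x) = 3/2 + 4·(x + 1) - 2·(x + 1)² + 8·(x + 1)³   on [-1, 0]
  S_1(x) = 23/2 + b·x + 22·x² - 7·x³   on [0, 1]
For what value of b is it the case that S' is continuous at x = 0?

24

S_0'(x) = 4 - 4·(x + 1) + 24·(x + 1)², so S_0'(0) = 24. On the right, S_1'(0) = b, so b = 24.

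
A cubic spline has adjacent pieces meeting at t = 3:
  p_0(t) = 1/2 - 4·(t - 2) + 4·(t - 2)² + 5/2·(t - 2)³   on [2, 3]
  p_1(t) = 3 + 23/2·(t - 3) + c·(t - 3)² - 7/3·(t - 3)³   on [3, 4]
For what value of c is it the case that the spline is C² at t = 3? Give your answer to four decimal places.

11.5000

p_0''(t) = 8 + 15·(t - 2), so p_0''(3) = 23. On the right, p_1''(3) = 2c, so c = 23/2.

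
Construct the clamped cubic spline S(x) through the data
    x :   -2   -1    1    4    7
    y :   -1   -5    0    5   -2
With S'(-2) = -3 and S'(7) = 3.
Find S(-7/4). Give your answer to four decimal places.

Put M_i = S'' at the i-th knot. Here h = (1, 2, 3, 3) and Δ = (-4, 5/2, 5/3, -7/3), so the interior equations h_(i-1)·M_(i-1) + 2(h_(i-1)+h_i)·M_i + h_i·M_(i+1) = 6(Δ_i − Δ_(i-1)) read
  1·M_0 + 6·M_1 + 2·M_2 = 6(Δ_1 - Δ_0) = 39
  2·M_1 + 10·M_2 + 3·M_3 = 6(Δ_2 - Δ_1) = -5
  3·M_2 + 12·M_3 + 3·M_4 = 6(Δ_3 - Δ_2) = -24
Clamped end conditions give two more equations: 2h_0·M_0 + h_0·M_1 = 6(Δ_0 - S'(-2)) = -6 and h_3·M_3 + 2h_3·M_4 = 6(S'(7) - Δ_3) = 32.
Forward elimination and back-substitution give M_0 = -757/108, M_1 = 433/54, M_2 = -227/216, M_3 = -379/108, M_4 = 1531/216.
On [-2, -1], S(x) = -1 - 3·(x + 2) - 757/216·(x + 2)² + 541/216·(x + 2)³.
With (x + 2) = 1/4: S(-7/4) = -8893/4608.

-1.9299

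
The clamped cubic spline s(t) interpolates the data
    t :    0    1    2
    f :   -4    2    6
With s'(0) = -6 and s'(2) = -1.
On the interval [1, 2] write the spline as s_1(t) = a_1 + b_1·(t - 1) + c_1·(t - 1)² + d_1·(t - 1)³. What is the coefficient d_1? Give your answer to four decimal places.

0.2500

Let M_i = s''(x_i). Step sizes h_i = 1, 1; slopes of the chords Δ_i = (y_(i+1) - y_i)/h_i = 6, 4.
  1·M_0 + 4·M_1 + 1·M_2 = 6(Δ_1 - Δ_0) = -12
Clamped end conditions give two more equations: 2h_0·M_0 + h_0·M_1 = 6(Δ_0 - s'(0)) = 72 and h_1·M_1 + 2h_1·M_2 = 6(s'(2) - Δ_1) = -30.
Hence M_0 = 83/2, M_1 = -11, M_2 = -19/2.
On [1, 2], with s_1(t) = a_1 + b_1·(t - 1) + c_1·(t - 1)² + d_1·(t - 1)³: c_1 = M_1/2 = -11/2, d_1 = (M_2 - M_1)/(6h_1) = 1/4, b_1 = Δ_1 - h_1(2M_1 + M_2)/6 = 37/4.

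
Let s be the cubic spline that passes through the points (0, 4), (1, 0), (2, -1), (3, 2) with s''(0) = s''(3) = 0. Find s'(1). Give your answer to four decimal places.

Write m_i for s''(x_i). With h_i = 1, 1, 1 and divided differences Δ_i = -4, -1, 3, the continuity of s' gives the tridiagonal system
  1·m_0 + 4·m_1 + 1·m_2 = 6(Δ_1 - Δ_0) = 18
  1·m_1 + 4·m_2 + 1·m_3 = 6(Δ_2 - Δ_1) = 24
Natural end conditions: m_0 = m_3 = 0.
Solving the tridiagonal system: m_0 = 0, m_1 = 16/5, m_2 = 26/5, m_3 = 0.
On [1, 2], s'(t) = b_1 + 2c_1·(t - 1) + 3d_1·(t - 1)² with b_1 = Δ_1 - h_1(2m_1 + m_2)/6 = -44/15, c_1 = m_1/2 = 8/5, d_1 = (m_2 - m_1)/(6h_1) = 1/3. So s'(1) = -44/15.

-2.9333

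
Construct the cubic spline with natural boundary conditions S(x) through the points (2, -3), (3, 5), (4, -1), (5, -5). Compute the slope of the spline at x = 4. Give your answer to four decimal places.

Put M_i = S'' at the i-th knot. Here h = (1, 1, 1) and Δ = (8, -6, -4), so the interior equations h_(i-1)·M_(i-1) + 2(h_(i-1)+h_i)·M_i + h_i·M_(i+1) = 6(Δ_i − Δ_(i-1)) read
  1·M_0 + 4·M_1 + 1·M_2 = 6(Δ_1 - Δ_0) = -84
  1·M_1 + 4·M_2 + 1·M_3 = 6(Δ_2 - Δ_1) = 12
Natural end conditions: M_0 = M_3 = 0.
Solving: M_0 = 0, M_1 = -116/5, M_2 = 44/5, M_3 = 0.
On [4, 5], S'(x) = b_2 + 2c_2·(x - 4) + 3d_2·(x - 4)² with b_2 = Δ_2 - h_2(2M_2 + M_3)/6 = -104/15, c_2 = M_2/2 = 22/5, d_2 = (M_3 - M_2)/(6h_2) = -22/15. So S'(4) = -104/15.

-6.9333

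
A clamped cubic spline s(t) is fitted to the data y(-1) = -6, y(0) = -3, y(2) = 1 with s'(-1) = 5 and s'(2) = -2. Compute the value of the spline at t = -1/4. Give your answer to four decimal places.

Put σ_i = s'' at the i-th knot. Here h = (1, 2) and Δ = (3, 2), so the interior equations h_(i-1)·σ_(i-1) + 2(h_(i-1)+h_i)·σ_i + h_i·σ_(i+1) = 6(Δ_i − Δ_(i-1)) read
  1·σ_0 + 6·σ_1 + 2·σ_2 = 6(Δ_1 - Δ_0) = -6
Clamped end conditions give two more equations: 2h_0·σ_0 + h_0·σ_1 = 6(Δ_0 - s'(-1)) = -12 and h_1·σ_1 + 2h_1·σ_2 = 6(s'(2) - Δ_1) = -24.
Solving: σ_0 = -22/3, σ_1 = 8/3, σ_2 = -22/3.
On [-1, 0], s(t) = -6 + 5·(t + 1) - 11/3·(t + 1)² + 5/3·(t + 1)³.
With (t + 1) = 3/4: s(-1/4) = -231/64.

-3.6094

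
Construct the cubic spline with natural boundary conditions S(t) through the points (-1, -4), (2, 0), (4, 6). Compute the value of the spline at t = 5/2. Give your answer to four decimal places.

1.2813

Let M_i = S''(x_i). Step sizes h_i = 3, 2; slopes of the chords Δ_i = (y_(i+1) - y_i)/h_i = 4/3, 3.
  3·M_0 + 10·M_1 + 2·M_2 = 6(Δ_1 - Δ_0) = 10
Natural end conditions: M_0 = M_2 = 0.
Forward elimination and back-substitution give M_0 = 0, M_1 = 1, M_2 = 0.
On [2, 4], S(t) = 0 + 7/3·(t - 2) + 1/2·(t - 2)² - 1/12·(t - 2)³.
With (t - 2) = 1/2: S(5/2) = 41/32.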